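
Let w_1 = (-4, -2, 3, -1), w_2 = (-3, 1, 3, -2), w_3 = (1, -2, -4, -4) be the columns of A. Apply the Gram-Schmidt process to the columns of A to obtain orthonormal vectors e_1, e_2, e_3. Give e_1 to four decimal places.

e_1 = (-0.7303, -0.3651, 0.5477, -0.1826)

w_1 = (-4, -2, 3, -1); ‖w_1‖ = 5.4772, so e_1 = (-0.7303, -0.3651, 0.5477, -0.1826).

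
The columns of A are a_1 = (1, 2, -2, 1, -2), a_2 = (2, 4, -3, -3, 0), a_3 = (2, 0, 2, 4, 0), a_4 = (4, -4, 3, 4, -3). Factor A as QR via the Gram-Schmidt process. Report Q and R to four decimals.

Q = [[0.2673, 0.2104, 0.6711, 0.6278], [0.5345, 0.4208, 0.2737, -0.5232], [-0.5345, -0.2244, 0.4238, 0.0698], [0.2673, -0.7715, 0.3885, -0.3488], [-0.5345, 0.3647, 0.3797, -0.4534]], R = [[3.7417, 3.4744, 0.5345, 0.0000], [0.0000, 5.0920, -3.1141, -5.6952], [0.0000, 0.0000, 3.7439, 3.2759], [0.0000, 0.0000, 0.0000, 4.7784]]

a_1 = (1, 2, -2, 1, -2); ‖a_1‖ = 3.7417, so e_1 = (0.2673, 0.5345, -0.5345, 0.2673, -0.5345).
e_1·a_2 = 0.2673·2 + 0.5345·4 + (-0.5345)·(-3) + 0.2673·(-3) + (-0.5345)·0 = 3.4744.
u_2 = a_2 − 3.4744·e_1 = (1.0714, 2.1429, -1.1429, -3.9286, 1.8571).
‖u_2‖ = 5.0920, so e_2 = (0.2104, 0.4208, -0.2244, -0.7715, 0.3647).
e_1·a_3 = 0.2673·2 + 0.5345·0 + (-0.5345)·2 + 0.2673·4 + (-0.5345)·0 = 0.5345; e_2·a_3 = 0.2104·2 + 0.4208·0 + (-0.2244)·2 + (-0.7715)·4 + 0.3647·0 = -3.1141.
u_3 = a_3 − 0.5345·e_1 + 3.1141·e_2 = (2.5124, 1.0248, 1.5868, 1.4545, 1.4215).
‖u_3‖ = 3.7439, so e_3 = (0.6711, 0.2737, 0.4238, 0.3885, 0.3797).
e_1·a_4 = 0.2673·4 + 0.5345·(-4) + (-0.5345)·3 + 0.2673·4 + (-0.5345)·(-3) = 0.0000; e_2·a_4 = 0.2104·4 + 0.4208·(-4) + (-0.2244)·3 + (-0.7715)·4 + 0.3647·(-3) = -5.6952; e_3·a_4 = 0.6711·4 + 0.2737·(-4) + 0.4238·3 + 0.3885·4 + 0.3797·(-3) = 3.2759.
u_4 = a_4 − 0.0000·e_1 + 5.6952·e_2 − 3.2759·e_3 = (3.0000, -2.5000, 0.3333, -1.6667, -2.1667).
‖u_4‖ = 4.7784, so e_4 = (0.6278, -0.5232, 0.0698, -0.3488, -0.4534).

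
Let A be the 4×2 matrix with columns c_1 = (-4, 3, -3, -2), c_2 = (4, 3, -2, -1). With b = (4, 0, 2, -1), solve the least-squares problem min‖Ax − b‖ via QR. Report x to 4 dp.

x = (-0.5382, 0.4513)

e_1 = c_1/‖c_1‖ = (-4, 3, -3, -2)/6.1644 = (-0.6489, 0.4867, -0.4867, -0.3244).
r_{12} = e_1·c_2 = 0.1622.
u_2 = c_2 − 0.1622·e_1 = (4.1053, 2.9211, -1.9211, -0.9474).
‖u_2‖ = 5.4748, so e_2 = (0.7498, 0.5335, -0.3509, -0.1730).
Qᵀb = (-3.2444, 2.4706).
Back-substitute: x_2 = 2.4706/5.4748 = 0.4513.
x_1 = (-3.2444 − 0.1622·0.4513)/6.1644 = -0.5382.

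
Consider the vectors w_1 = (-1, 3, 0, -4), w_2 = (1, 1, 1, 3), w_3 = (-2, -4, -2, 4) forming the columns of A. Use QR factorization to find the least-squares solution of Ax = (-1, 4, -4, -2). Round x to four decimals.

e_1 = w_1/‖w_1‖ = (-1, 3, 0, -4)/5.0990 = (-0.1961, 0.5883, 0.0000, -0.7845).
r_{12} = e_1·w_2 = -1.9612.
u_2 = w_2 + 1.9612·e_1 = (0.6154, 2.1538, 1.0000, 1.4615).
‖u_2‖ = 2.8555, so e_2 = (0.2155, 0.7543, 0.3502, 0.5118).
r_{13} = e_1·w_3 = -5.0990; r_{23} = e_2·w_3 = -2.1012.
u_3 = w_3 + 5.0990·e_1 + 2.1012·e_2 = (-2.5472, 0.5849, -1.2642, 1.0755).
‖u_3‖ = 3.0959, so e_3 = (-0.8227, 0.1889, -0.4083, 0.3474).
Qᵀb = (4.1184, 0.3771, 2.5170).
Back-substitute: x_3 = 2.5170/3.0959 = 0.8130.
x_2 = (0.3771 + 2.1012·0.8130)/2.8555 = 0.7303.
x_1 = (4.1184 + 1.9612·0.7303 + 5.0990·0.8130)/5.0990 = 1.9016.

x = (1.9016, 0.7303, 0.8130)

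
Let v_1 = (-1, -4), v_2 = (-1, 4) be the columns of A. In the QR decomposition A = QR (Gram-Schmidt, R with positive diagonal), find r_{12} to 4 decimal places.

r_{12} = -3.6380

v_1 = (-1, -4); ‖v_1‖ = 4.1231, so e_1 = (-0.2425, -0.9701).
r_{12} = e_1·v_2 = -3.6380.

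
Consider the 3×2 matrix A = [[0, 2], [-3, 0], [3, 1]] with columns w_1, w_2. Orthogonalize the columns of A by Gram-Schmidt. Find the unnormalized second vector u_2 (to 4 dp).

q_1 = w_1/‖w_1‖ = (0, -3, 3)/4.2426 = (0.0000, -0.7071, 0.7071).
r_{12} = q_1·w_2 = 0.7071.
u_2 = w_2 − 0.7071·q_1 = (2.0000, 0.5000, 0.5000).

u_2 = (2.0000, 0.5000, 0.5000)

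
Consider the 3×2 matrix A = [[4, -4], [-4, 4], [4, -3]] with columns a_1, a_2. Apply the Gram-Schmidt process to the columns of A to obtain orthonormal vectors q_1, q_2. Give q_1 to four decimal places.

q_1 = (0.5774, -0.5774, 0.5774)

a_1 = (4, -4, 4); ‖a_1‖ = 6.9282, so q_1 = (0.5774, -0.5774, 0.5774).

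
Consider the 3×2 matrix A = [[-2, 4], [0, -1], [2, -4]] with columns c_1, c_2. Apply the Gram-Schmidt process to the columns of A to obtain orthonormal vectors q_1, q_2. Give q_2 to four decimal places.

c_1 = (-2, 0, 2); ‖c_1‖ = 2.8284, so q_1 = (-0.7071, 0.0000, 0.7071).
q_1·c_2 = (-0.7071)·4 + 0.0000·(-1) + 0.7071·(-4) = -5.6569.
u_2 = c_2 + 5.6569·q_1 = (0.0000, -1.0000, 0.0000).
‖u_2‖ = 1.0000, so q_2 = (0.0000, -1.0000, 0.0000).

q_2 = (0.0000, -1.0000, 0.0000)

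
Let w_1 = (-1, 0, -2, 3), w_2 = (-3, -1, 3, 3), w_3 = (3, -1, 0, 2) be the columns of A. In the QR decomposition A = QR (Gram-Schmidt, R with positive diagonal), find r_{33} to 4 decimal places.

w_1 = (-1, 0, -2, 3); ‖w_1‖ = 3.7417, so e_1 = (-0.2673, 0.0000, -0.5345, 0.8018).
e_1·w_2 = (-0.2673)·(-3) + 0.0000·(-1) + (-0.5345)·3 + 0.8018·3 = 1.6036.
u_2 = w_2 − 1.6036·e_1 = (-2.5714, -1.0000, 3.8571, 1.7143).
‖u_2‖ = 5.0427, so e_2 = (-0.5099, -0.1983, 0.7649, 0.3400).
e_1·w_3 = (-0.2673)·3 + 0.0000·(-1) + (-0.5345)·0 + 0.8018·2 = 0.8018; e_2·w_3 = (-0.5099)·3 + (-0.1983)·(-1) + 0.7649·0 + 0.3400·2 = -0.6516.
u_3 = w_3 − 0.8018·e_1 + 0.6516·e_2 = (2.8820, -1.1292, 0.9270, 1.5787).
r_{33} = ‖u_3‖ = 3.5962.

r_{33} = 3.5962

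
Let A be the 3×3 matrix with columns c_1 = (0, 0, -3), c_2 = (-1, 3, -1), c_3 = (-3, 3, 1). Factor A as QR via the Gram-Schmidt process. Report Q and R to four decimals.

c_1 = (0, 0, -3); ‖c_1‖ = 3.0000, so e_1 = (0.0000, 0.0000, -1.0000).
e_1·c_2 = 0.0000·(-1) + 0.0000·3 + (-1.0000)·(-1) = 1.0000.
u_2 = c_2 − 1.0000·e_1 = (-1.0000, 3.0000, 0.0000).
‖u_2‖ = 3.1623, so e_2 = (-0.3162, 0.9487, 0.0000).
e_1·c_3 = 0.0000·(-3) + 0.0000·3 + (-1.0000)·1 = -1.0000; e_2·c_3 = (-0.3162)·(-3) + 0.9487·3 + 0.0000·1 = 3.7947.
u_3 = c_3 + 1.0000·e_1 − 3.7947·e_2 = (-1.8000, -0.6000, 0.0000).
‖u_3‖ = 1.8974, so e_3 = (-0.9487, -0.3162, 0.0000).

Q = [[0.0000, -0.3162, -0.9487], [0.0000, 0.9487, -0.3162], [-1.0000, 0.0000, 0.0000]], R = [[3.0000, 1.0000, -1.0000], [0.0000, 3.1623, 3.7947], [0.0000, 0.0000, 1.8974]]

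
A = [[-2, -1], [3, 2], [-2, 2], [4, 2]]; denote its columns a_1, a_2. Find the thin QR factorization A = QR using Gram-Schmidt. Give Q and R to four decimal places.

Q = [[-0.3482, -0.0928], [0.5222, 0.3093], [-0.3482, 0.9280], [0.6963, 0.1856]], R = [[5.7446, 2.0889], [0.0000, 2.9388]]

a_1 = (-2, 3, -2, 4); ‖a_1‖ = 5.7446, so q_1 = (-0.3482, 0.5222, -0.3482, 0.6963).
q_1·a_2 = (-0.3482)·(-1) + 0.5222·2 + (-0.3482)·2 + 0.6963·2 = 2.0889.
u_2 = a_2 − 2.0889·q_1 = (-0.2727, 0.9091, 2.7273, 0.5455).
‖u_2‖ = 2.9388, so q_2 = (-0.0928, 0.3093, 0.9280, 0.1856).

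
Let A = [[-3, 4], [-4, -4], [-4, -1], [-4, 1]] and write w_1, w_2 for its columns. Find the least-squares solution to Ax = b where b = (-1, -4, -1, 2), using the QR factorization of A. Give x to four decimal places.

x = (0.2341, 0.4136)

q_1 = w_1/‖w_1‖ = (-3, -4, -4, -4)/7.5498 = (-0.3974, -0.5298, -0.5298, -0.5298).
r_{12} = q_1·w_2 = 0.5298.
u_2 = w_2 − 0.5298·q_1 = (4.2105, -3.7193, -0.7193, 1.2807).
‖u_2‖ = 5.8068, so q_2 = (0.7251, -0.6405, -0.1239, 0.2206).
Qᵀb = (1.9868, 2.4019).
Back-substitute: x_2 = 2.4019/5.8068 = 0.4136.
x_1 = (1.9868 − 0.5298·0.4136)/7.5498 = 0.2341.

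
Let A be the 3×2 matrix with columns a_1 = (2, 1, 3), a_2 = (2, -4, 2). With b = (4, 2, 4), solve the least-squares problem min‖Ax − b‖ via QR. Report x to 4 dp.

a_1 = (2, 1, 3); ‖a_1‖ = 3.7417, so e_1 = (0.5345, 0.2673, 0.8018).
e_1·a_2 = 0.5345·2 + 0.2673·(-4) + 0.8018·2 = 1.6036.
u_2 = a_2 − 1.6036·e_1 = (1.1429, -4.4286, 0.7143).
‖u_2‖ = 4.6291, so e_2 = (0.2469, -0.9567, 0.1543).
Qᵀb = (5.8797, -0.3086).
Back-substitute: x_2 = -0.3086/4.6291 = -0.0667.
x_1 = (5.8797 − 1.6036·(-0.0667))/3.7417 = 1.6000.

x = (1.6000, -0.0667)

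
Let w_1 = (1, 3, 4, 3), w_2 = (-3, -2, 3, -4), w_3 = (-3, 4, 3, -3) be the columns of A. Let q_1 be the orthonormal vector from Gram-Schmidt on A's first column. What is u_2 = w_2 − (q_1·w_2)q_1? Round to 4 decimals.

w_1 = (1, 3, 4, 3); ‖w_1‖ = 5.9161, so q_1 = (0.1690, 0.5071, 0.6761, 0.5071).
q_1·w_2 = 0.1690·(-3) + 0.5071·(-2) + 0.6761·3 + 0.5071·(-4) = -1.5213.
u_2 = w_2 + 1.5213·q_1 = (-2.7429, -1.2286, 4.0286, -3.2286).

u_2 = (-2.7429, -1.2286, 4.0286, -3.2286)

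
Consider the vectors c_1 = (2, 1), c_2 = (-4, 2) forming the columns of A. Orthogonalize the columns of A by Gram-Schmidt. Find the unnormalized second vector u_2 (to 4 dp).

u_2 = (-1.6000, 3.2000)

q_1 = c_1/‖c_1‖ = (2, 1)/2.2361 = (0.8944, 0.4472).
r_{12} = q_1·c_2 = -2.6833.
u_2 = c_2 + 2.6833·q_1 = (-1.6000, 3.2000).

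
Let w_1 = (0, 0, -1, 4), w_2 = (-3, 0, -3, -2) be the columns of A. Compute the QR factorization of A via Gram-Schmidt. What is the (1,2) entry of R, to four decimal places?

q_1 = w_1/‖w_1‖ = (0, 0, -1, 4)/4.1231 = (0.0000, 0.0000, -0.2425, 0.9701).
r_{12} = q_1·w_2 = -1.2127.

r_{12} = -1.2127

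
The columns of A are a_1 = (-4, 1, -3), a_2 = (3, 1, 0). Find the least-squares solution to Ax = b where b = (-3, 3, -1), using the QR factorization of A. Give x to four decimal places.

x = (0.8201, 0.3022)

a_1 = (-4, 1, -3); ‖a_1‖ = 5.0990, so e_1 = (-0.7845, 0.1961, -0.5883).
e_1·a_2 = (-0.7845)·3 + 0.1961·1 + (-0.5883)·0 = -2.1573.
u_2 = a_2 + 2.1573·e_1 = (1.3077, 1.4231, -1.2692).
‖u_2‖ = 2.3122, so e_2 = (0.5656, 0.6155, -0.5489).
Qᵀb = (3.5301, 0.6986).
Back-substitute: x_2 = 0.6986/2.3122 = 0.3022.
x_1 = (3.5301 + 2.1573·0.3022)/5.0990 = 0.8201.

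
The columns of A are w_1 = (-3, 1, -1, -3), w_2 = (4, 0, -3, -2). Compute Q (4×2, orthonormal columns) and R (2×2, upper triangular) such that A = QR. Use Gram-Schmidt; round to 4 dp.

Q = [[-0.6708, 0.6644], [0.2236, 0.0281], [-0.2236, -0.5895], [-0.6708, -0.4585]], R = [[4.4721, -0.6708], [0.0000, 5.3432]]

w_1 = (-3, 1, -1, -3); ‖w_1‖ = 4.4721, so e_1 = (-0.6708, 0.2236, -0.2236, -0.6708).
e_1·w_2 = (-0.6708)·4 + 0.2236·0 + (-0.2236)·(-3) + (-0.6708)·(-2) = -0.6708.
u_2 = w_2 + 0.6708·e_1 = (3.5500, 0.1500, -3.1500, -2.4500).
‖u_2‖ = 5.3432, so e_2 = (0.6644, 0.0281, -0.5895, -0.4585).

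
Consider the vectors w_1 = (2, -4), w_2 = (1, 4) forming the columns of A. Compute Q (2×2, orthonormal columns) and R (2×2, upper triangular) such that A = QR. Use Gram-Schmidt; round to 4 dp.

w_1 = (2, -4); ‖w_1‖ = 4.4721, so e_1 = (0.4472, -0.8944).
e_1·w_2 = 0.4472·1 + (-0.8944)·4 = -3.1305.
u_2 = w_2 + 3.1305·e_1 = (2.4000, 1.2000).
‖u_2‖ = 2.6833, so e_2 = (0.8944, 0.4472).

Q = [[0.4472, 0.8944], [-0.8944, 0.4472]], R = [[4.4721, -3.1305], [0.0000, 2.6833]]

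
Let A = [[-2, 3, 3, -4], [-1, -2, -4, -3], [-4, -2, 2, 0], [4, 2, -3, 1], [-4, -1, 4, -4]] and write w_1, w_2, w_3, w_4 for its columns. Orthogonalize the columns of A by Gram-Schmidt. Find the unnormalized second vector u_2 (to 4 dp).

u_2 = (3.6038, -1.6981, -0.7925, 0.7925, 0.2075)

w_1 = (-2, -1, -4, 4, -4); ‖w_1‖ = 7.2801, so q_1 = (-0.2747, -0.1374, -0.5494, 0.5494, -0.5494).
q_1·w_2 = (-0.2747)·3 + (-0.1374)·(-2) + (-0.5494)·(-2) + 0.5494·2 + (-0.5494)·(-1) = 2.1978.
u_2 = w_2 − 2.1978·q_1 = (3.6038, -1.6981, -0.7925, 0.7925, 0.2075).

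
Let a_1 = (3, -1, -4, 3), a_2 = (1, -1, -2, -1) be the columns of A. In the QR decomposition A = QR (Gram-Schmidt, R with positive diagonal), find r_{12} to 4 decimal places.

r_{12} = 1.5213

e_1 = a_1/‖a_1‖ = (3, -1, -4, 3)/5.9161 = (0.5071, -0.1690, -0.6761, 0.5071).
r_{12} = e_1·a_2 = 1.5213.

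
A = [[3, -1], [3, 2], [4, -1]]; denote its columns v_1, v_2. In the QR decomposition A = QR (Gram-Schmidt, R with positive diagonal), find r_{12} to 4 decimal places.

r_{12} = -0.1715

q_1 = v_1/‖v_1‖ = (3, 3, 4)/5.8310 = (0.5145, 0.5145, 0.6860).
r_{12} = q_1·v_2 = -0.1715.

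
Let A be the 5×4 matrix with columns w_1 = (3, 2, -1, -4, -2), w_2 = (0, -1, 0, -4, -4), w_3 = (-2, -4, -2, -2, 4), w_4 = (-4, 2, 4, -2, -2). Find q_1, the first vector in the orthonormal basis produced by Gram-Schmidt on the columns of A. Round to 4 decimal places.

q_1 = (0.5145, 0.3430, -0.1715, -0.6860, -0.3430)

q_1 = w_1/‖w_1‖ = (3, 2, -1, -4, -2)/5.8310 = (0.5145, 0.3430, -0.1715, -0.6860, -0.3430).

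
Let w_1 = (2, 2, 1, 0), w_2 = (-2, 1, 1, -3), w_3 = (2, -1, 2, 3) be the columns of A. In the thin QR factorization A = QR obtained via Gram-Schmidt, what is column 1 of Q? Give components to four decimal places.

w_1 = (2, 2, 1, 0); ‖w_1‖ = 3.0000, so q_1 = (0.6667, 0.6667, 0.3333, 0.0000).

q_1 = (0.6667, 0.6667, 0.3333, 0.0000)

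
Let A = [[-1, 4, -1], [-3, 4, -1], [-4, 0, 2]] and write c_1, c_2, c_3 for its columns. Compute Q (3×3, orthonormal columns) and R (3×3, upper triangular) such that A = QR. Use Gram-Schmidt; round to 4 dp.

Q = [[-0.1961, 0.7191, 0.6667], [-0.5883, 0.4576, -0.6667], [-0.7845, -0.5230, 0.3333]], R = [[5.0990, -3.1379, -0.7845], [0.0000, 4.7068, -2.2226], [0.0000, 0.0000, 0.6667]]

c_1 = (-1, -3, -4); ‖c_1‖ = 5.0990, so q_1 = (-0.1961, -0.5883, -0.7845).
q_1·c_2 = (-0.1961)·4 + (-0.5883)·4 + (-0.7845)·0 = -3.1379.
u_2 = c_2 + 3.1379·q_1 = (3.3846, 2.1538, -2.4615).
‖u_2‖ = 4.7068, so q_2 = (0.7191, 0.4576, -0.5230).
q_1·c_3 = (-0.1961)·(-1) + (-0.5883)·(-1) + (-0.7845)·2 = -0.7845; q_2·c_3 = 0.7191·(-1) + 0.4576·(-1) + (-0.5230)·2 = -2.2226.
u_3 = c_3 + 0.7845·q_1 + 2.2226·q_2 = (0.4444, -0.4444, 0.2222).
‖u_3‖ = 0.6667, so q_3 = (0.6667, -0.6667, 0.3333).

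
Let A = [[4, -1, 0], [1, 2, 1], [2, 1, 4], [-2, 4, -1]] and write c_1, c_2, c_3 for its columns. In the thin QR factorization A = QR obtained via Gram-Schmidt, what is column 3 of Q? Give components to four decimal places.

c_1 = (4, 1, 2, -2); ‖c_1‖ = 5.0000, so q_1 = (0.8000, 0.2000, 0.4000, -0.4000).
q_1·c_2 = 0.8000·(-1) + 0.2000·2 + 0.4000·1 + (-0.4000)·4 = -1.6000.
u_2 = c_2 + 1.6000·q_1 = (0.2800, 2.3200, 1.6400, 3.3600).
‖u_2‖ = 4.4091, so q_2 = (0.0635, 0.5262, 0.3720, 0.7621).
q_1·c_3 = 0.8000·0 + 0.2000·1 + 0.4000·4 + (-0.4000)·(-1) = 2.2000; q_2·c_3 = 0.0635·0 + 0.5262·1 + 0.3720·4 + 0.7621·(-1) = 1.2520.
u_3 = c_3 − 2.2000·q_1 − 1.2520·q_2 = (-1.8395, -0.0988, 2.6543, -1.0741).
‖u_3‖ = 3.4048, so q_3 = (-0.5403, -0.0290, 0.7796, -0.3155).

q_3 = (-0.5403, -0.0290, 0.7796, -0.3155)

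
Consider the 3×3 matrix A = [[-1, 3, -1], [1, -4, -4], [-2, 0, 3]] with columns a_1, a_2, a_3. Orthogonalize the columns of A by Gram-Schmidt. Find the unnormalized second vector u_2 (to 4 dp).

a_1 = (-1, 1, -2); ‖a_1‖ = 2.4495, so q_1 = (-0.4082, 0.4082, -0.8165).
q_1·a_2 = (-0.4082)·3 + 0.4082·(-4) + (-0.8165)·0 = -2.8577.
u_2 = a_2 + 2.8577·q_1 = (1.8333, -2.8333, -2.3333).

u_2 = (1.8333, -2.8333, -2.3333)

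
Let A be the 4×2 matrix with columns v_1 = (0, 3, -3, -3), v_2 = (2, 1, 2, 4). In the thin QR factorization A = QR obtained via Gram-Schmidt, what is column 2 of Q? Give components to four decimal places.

q_2 = (0.4899, 0.6532, 0.0816, 0.5715)

q_1 = v_1/‖v_1‖ = (0, 3, -3, -3)/5.1962 = (0.0000, 0.5774, -0.5774, -0.5774).
r_{12} = q_1·v_2 = -2.8868.
u_2 = v_2 + 2.8868·q_1 = (2.0000, 2.6667, 0.3333, 2.3333).
‖u_2‖ = 4.0825, so q_2 = (0.4899, 0.6532, 0.0816, 0.5715).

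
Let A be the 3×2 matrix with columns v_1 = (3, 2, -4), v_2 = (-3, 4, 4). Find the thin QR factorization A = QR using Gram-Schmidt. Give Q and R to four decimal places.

e_1 = v_1/‖v_1‖ = (3, 2, -4)/5.3852 = (0.5571, 0.3714, -0.7428).
r_{12} = e_1·v_2 = -3.1568.
u_2 = v_2 + 3.1568·e_1 = (-1.2414, 5.1724, 1.6552).
‖u_2‖ = 5.5709, so e_2 = (-0.2228, 0.9285, 0.2971).

Q = [[0.5571, -0.2228], [0.3714, 0.9285], [-0.7428, 0.2971]], R = [[5.3852, -3.1568], [0.0000, 5.5709]]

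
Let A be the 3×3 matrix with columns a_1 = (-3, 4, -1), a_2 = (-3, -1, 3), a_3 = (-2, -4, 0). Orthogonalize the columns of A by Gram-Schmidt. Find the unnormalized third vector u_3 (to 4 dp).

a_1 = (-3, 4, -1); ‖a_1‖ = 5.0990, so q_1 = (-0.5883, 0.7845, -0.1961).
q_1·a_2 = (-0.5883)·(-3) + 0.7845·(-1) + (-0.1961)·3 = 0.3922.
u_2 = a_2 − 0.3922·q_1 = (-2.7692, -1.3077, 3.0769).
‖u_2‖ = 4.3412, so q_2 = (-0.6379, -0.3012, 0.7088).
q_1·a_3 = (-0.5883)·(-2) + 0.7845·(-4) + (-0.1961)·0 = -1.9612; q_2·a_3 = (-0.6379)·(-2) + (-0.3012)·(-4) + 0.7088·0 = 2.4807.
u_3 = a_3 + 1.9612·q_1 − 2.4807·q_2 = (-1.5714, -1.7143, -2.1429).

u_3 = (-1.5714, -1.7143, -2.1429)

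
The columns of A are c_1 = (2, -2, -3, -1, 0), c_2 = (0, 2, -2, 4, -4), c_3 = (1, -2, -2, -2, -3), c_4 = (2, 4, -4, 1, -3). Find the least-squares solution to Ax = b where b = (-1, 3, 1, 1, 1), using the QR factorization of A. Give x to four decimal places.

x = (-0.4789, -0.1743, -0.4510, 0.3693)

c_1 = (2, -2, -3, -1, 0); ‖c_1‖ = 4.2426, so e_1 = (0.4714, -0.4714, -0.7071, -0.2357, 0.0000).
e_1·c_2 = 0.4714·0 + (-0.4714)·2 + (-0.7071)·(-2) + (-0.2357)·4 + 0.0000·(-4) = -0.4714.
u_2 = c_2 + 0.4714·e_1 = (0.2222, 1.7778, -2.3333, 3.8889, -4.0000).
‖u_2‖ = 6.3070, so e_2 = (0.0352, 0.2819, -0.3700, 0.6166, -0.6342).
e_1·c_3 = 0.4714·1 + (-0.4714)·(-2) + (-0.7071)·(-2) + (-0.2357)·(-2) + 0.0000·(-3) = 3.2998; e_2·c_3 = 0.0352·1 + 0.2819·(-2) + (-0.3700)·(-2) + 0.6166·(-2) + (-0.6342)·(-3) = 0.8809.
u_3 = c_3 − 3.2998·e_1 − 0.8809·e_2 = (-0.5866, -0.6927, 0.6592, -1.7654, -2.4413).
‖u_3‖ = 3.2148, so e_3 = (-0.1825, -0.2155, 0.2051, -0.5491, -0.7594).
e_1·c_4 = 0.4714·2 + (-0.4714)·4 + (-0.7071)·(-4) + (-0.2357)·1 + 0.0000·(-3) = 1.6499; e_2·c_4 = 0.0352·2 + 0.2819·4 + (-0.3700)·(-4) + 0.6166·1 + (-0.6342)·(-3) = 5.1971; e_3·c_4 = (-0.1825)·2 + (-0.2155)·4 + 0.2051·(-4) + (-0.5491)·1 + (-0.7594)·(-3) = -0.3180.
u_4 = c_4 − 1.6499·e_1 − 5.1971·e_2 + 0.3180·e_3 = (0.9811, 3.2443, -0.8454, -1.9903, 0.0546).
‖u_4‖ = 4.0208, so e_4 = (0.2440, 0.8069, -0.2103, -0.4950, 0.0136).
Qᵀb = (-2.8284, 0.4228, -1.5675, 1.4850).
Back-substitute: x_4 = 1.4850/4.0208 = 0.3693.
x_3 = (-1.5675 + 0.3180·0.3693)/3.2148 = -0.4510.
x_2 = (0.4228 − 0.8809·(-0.4510) − 5.1971·0.3693)/6.3070 = -0.1743.
x_1 = (-2.8284 + 0.4714·(-0.1743) − 3.2998·(-0.4510) − 1.6499·0.3693)/4.2426 = -0.4789.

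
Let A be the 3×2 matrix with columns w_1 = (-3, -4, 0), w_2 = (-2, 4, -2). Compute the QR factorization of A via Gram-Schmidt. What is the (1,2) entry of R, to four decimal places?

r_{12} = -2.0000

w_1 = (-3, -4, 0); ‖w_1‖ = 5.0000, so e_1 = (-0.6000, -0.8000, 0.0000).
r_{12} = e_1·w_2 = -2.0000.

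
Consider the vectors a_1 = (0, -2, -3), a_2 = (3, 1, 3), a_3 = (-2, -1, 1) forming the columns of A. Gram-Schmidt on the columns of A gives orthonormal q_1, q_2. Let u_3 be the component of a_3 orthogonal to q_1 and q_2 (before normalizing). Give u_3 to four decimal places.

u_3 = (-0.5000, -1.5000, 1.0000)

a_1 = (0, -2, -3); ‖a_1‖ = 3.6056, so q_1 = (0.0000, -0.5547, -0.8321).
q_1·a_2 = 0.0000·3 + (-0.5547)·1 + (-0.8321)·3 = -3.0509.
u_2 = a_2 + 3.0509·q_1 = (3.0000, -0.6923, 0.4615).
‖u_2‖ = 3.1132, so q_2 = (0.9636, -0.2224, 0.1482).
q_1·a_3 = 0.0000·(-2) + (-0.5547)·(-1) + (-0.8321)·1 = -0.2774; q_2·a_3 = 0.9636·(-2) + (-0.2224)·(-1) + 0.1482·1 = -1.5566.
u_3 = a_3 + 0.2774·q_1 + 1.5566·q_2 = (-0.5000, -1.5000, 1.0000).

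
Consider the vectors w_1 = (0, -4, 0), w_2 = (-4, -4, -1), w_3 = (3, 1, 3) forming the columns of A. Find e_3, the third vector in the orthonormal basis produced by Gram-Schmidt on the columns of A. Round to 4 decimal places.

e_1 = w_1/‖w_1‖ = (0, -4, 0)/4.0000 = (0.0000, -1.0000, 0.0000).
r_{12} = e_1·w_2 = 4.0000.
u_2 = w_2 − 4.0000·e_1 = (-4.0000, 0.0000, -1.0000).
‖u_2‖ = 4.1231, so e_2 = (-0.9701, 0.0000, -0.2425).
r_{13} = e_1·w_3 = -1.0000; r_{23} = e_2·w_3 = -3.6380.
u_3 = w_3 + 1.0000·e_1 + 3.6380·e_2 = (-0.5294, 0.0000, 2.1176).
‖u_3‖ = 2.1828, so e_3 = (-0.2425, 0.0000, 0.9701).

e_3 = (-0.2425, 0.0000, 0.9701)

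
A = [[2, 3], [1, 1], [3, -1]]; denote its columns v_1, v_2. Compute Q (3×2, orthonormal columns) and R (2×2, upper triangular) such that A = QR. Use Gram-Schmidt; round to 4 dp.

Q = [[0.5345, 0.7735], [0.2673, 0.2275], [0.8018, -0.5915]], R = [[3.7417, 1.0690], [0.0000, 3.1396]]

v_1 = (2, 1, 3); ‖v_1‖ = 3.7417, so e_1 = (0.5345, 0.2673, 0.8018).
e_1·v_2 = 0.5345·3 + 0.2673·1 + 0.8018·(-1) = 1.0690.
u_2 = v_2 − 1.0690·e_1 = (2.4286, 0.7143, -1.8571).
‖u_2‖ = 3.1396, so e_2 = (0.7735, 0.2275, -0.5915).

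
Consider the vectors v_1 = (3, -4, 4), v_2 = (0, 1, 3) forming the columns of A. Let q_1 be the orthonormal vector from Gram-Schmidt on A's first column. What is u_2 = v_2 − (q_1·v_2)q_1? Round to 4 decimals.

v_1 = (3, -4, 4); ‖v_1‖ = 6.4031, so q_1 = (0.4685, -0.6247, 0.6247).
q_1·v_2 = 0.4685·0 + (-0.6247)·1 + 0.6247·3 = 1.2494.
u_2 = v_2 − 1.2494·q_1 = (-0.5854, 1.7805, 2.2195).

u_2 = (-0.5854, 1.7805, 2.2195)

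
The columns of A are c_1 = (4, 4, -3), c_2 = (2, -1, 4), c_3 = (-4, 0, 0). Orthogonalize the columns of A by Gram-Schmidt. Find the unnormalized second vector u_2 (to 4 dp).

e_1 = c_1/‖c_1‖ = (4, 4, -3)/6.4031 = (0.6247, 0.6247, -0.4685).
r_{12} = e_1·c_2 = -1.2494.
u_2 = c_2 + 1.2494·e_1 = (2.7805, -0.2195, 3.4146).

u_2 = (2.7805, -0.2195, 3.4146)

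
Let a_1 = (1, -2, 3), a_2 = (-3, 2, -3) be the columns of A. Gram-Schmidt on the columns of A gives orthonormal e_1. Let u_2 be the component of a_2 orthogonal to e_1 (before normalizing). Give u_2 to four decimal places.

e_1 = a_1/‖a_1‖ = (1, -2, 3)/3.7417 = (0.2673, -0.5345, 0.8018).
r_{12} = e_1·a_2 = -4.2762.
u_2 = a_2 + 4.2762·e_1 = (-1.8571, -0.2857, 0.4286).

u_2 = (-1.8571, -0.2857, 0.4286)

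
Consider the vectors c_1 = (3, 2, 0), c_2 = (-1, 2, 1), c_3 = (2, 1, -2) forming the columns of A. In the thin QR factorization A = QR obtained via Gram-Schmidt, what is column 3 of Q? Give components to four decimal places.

c_1 = (3, 2, 0); ‖c_1‖ = 3.6056, so q_1 = (0.8321, 0.5547, 0.0000).
q_1·c_2 = 0.8321·(-1) + 0.5547·2 + 0.0000·1 = 0.2774.
u_2 = c_2 − 0.2774·q_1 = (-1.2308, 1.8462, 1.0000).
‖u_2‖ = 2.4337, so q_2 = (-0.5057, 0.7586, 0.4109).
q_1·c_3 = 0.8321·2 + 0.5547·1 + 0.0000·(-2) = 2.2188; q_2·c_3 = (-0.5057)·2 + 0.7586·1 + 0.4109·(-2) = -1.0746.
u_3 = c_3 − 2.2188·q_1 + 1.0746·q_2 = (-0.3896, 0.5844, -1.5584).
‖u_3‖ = 1.7094, so q_3 = (-0.2279, 0.3419, -0.9117).

q_3 = (-0.2279, 0.3419, -0.9117)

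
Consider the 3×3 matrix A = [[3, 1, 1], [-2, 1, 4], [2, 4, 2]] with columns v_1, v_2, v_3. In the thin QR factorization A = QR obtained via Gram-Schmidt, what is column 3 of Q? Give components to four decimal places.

e_3 = (0.6667, 0.6667, -0.3333)

e_1 = v_1/‖v_1‖ = (3, -2, 2)/4.1231 = (0.7276, -0.4851, 0.4851).
r_{12} = e_1·v_2 = 2.1828.
u_2 = v_2 − 2.1828·e_1 = (-0.5882, 2.0588, 2.9412).
‖u_2‖ = 3.6380, so e_2 = (-0.1617, 0.5659, 0.8085).
r_{13} = e_1·v_3 = -0.2425; r_{23} = e_2·v_3 = 3.7189.
u_3 = v_3 + 0.2425·e_1 − 3.7189·e_2 = (1.7778, 1.7778, -0.8889).
‖u_3‖ = 2.6667, so e_3 = (0.6667, 0.6667, -0.3333).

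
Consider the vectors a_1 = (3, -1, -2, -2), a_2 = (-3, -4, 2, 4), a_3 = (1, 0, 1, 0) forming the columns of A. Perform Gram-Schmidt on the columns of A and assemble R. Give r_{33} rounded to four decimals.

a_1 = (3, -1, -2, -2); ‖a_1‖ = 4.2426, so q_1 = (0.7071, -0.2357, -0.4714, -0.4714).
q_1·a_2 = 0.7071·(-3) + (-0.2357)·(-4) + (-0.4714)·2 + (-0.4714)·4 = -4.0069.
u_2 = a_2 + 4.0069·q_1 = (-0.1667, -4.9444, 0.1111, 2.1111).
‖u_2‖ = 5.3800, so q_2 = (-0.0310, -0.9190, 0.0207, 0.3924).
q_1·a_3 = 0.7071·1 + (-0.2357)·0 + (-0.4714)·1 + (-0.4714)·0 = 0.2357; q_2·a_3 = (-0.0310)·1 + (-0.9190)·0 + 0.0207·1 + 0.3924·0 = -0.0103.
u_3 = a_3 − 0.2357·q_1 + 0.0103·q_2 = (0.8330, 0.0461, 1.1113, 0.1152).
r_{33} = ‖u_3‖ = 1.3944.

r_{33} = 1.3944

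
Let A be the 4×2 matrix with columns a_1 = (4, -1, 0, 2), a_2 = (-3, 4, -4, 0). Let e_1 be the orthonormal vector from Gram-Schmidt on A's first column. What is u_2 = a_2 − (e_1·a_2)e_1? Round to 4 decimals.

e_1 = a_1/‖a_1‖ = (4, -1, 0, 2)/4.5826 = (0.8729, -0.2182, 0.0000, 0.4364).
r_{12} = e_1·a_2 = -3.4915.
u_2 = a_2 + 3.4915·e_1 = (0.0476, 3.2381, -4.0000, 1.5238).

u_2 = (0.0476, 3.2381, -4.0000, 1.5238)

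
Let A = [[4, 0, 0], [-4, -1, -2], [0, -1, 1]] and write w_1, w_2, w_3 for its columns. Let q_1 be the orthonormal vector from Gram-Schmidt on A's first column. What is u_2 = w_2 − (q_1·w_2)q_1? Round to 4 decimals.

u_2 = (-0.5000, -0.5000, -1.0000)

w_1 = (4, -4, 0); ‖w_1‖ = 5.6569, so q_1 = (0.7071, -0.7071, 0.0000).
q_1·w_2 = 0.7071·0 + (-0.7071)·(-1) + 0.0000·(-1) = 0.7071.
u_2 = w_2 − 0.7071·q_1 = (-0.5000, -0.5000, -1.0000).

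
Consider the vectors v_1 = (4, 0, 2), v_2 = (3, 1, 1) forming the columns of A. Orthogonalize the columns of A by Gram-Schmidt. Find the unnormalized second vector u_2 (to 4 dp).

u_2 = (0.2000, 1.0000, -0.4000)

v_1 = (4, 0, 2); ‖v_1‖ = 4.4721, so q_1 = (0.8944, 0.0000, 0.4472).
q_1·v_2 = 0.8944·3 + 0.0000·1 + 0.4472·1 = 3.1305.
u_2 = v_2 − 3.1305·q_1 = (0.2000, 1.0000, -0.4000).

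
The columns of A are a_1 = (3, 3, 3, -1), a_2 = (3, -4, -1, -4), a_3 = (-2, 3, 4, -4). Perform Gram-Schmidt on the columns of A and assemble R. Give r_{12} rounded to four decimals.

e_1 = a_1/‖a_1‖ = (3, 3, 3, -1)/5.2915 = (0.5669, 0.5669, 0.5669, -0.1890).
r_{12} = e_1·a_2 = -0.3780.

r_{12} = -0.3780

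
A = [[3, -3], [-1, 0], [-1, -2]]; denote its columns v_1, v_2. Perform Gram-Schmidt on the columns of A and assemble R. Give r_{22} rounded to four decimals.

e_1 = v_1/‖v_1‖ = (3, -1, -1)/3.3166 = (0.9045, -0.3015, -0.3015).
r_{12} = e_1·v_2 = -2.1106.
u_2 = v_2 + 2.1106·e_1 = (-1.0909, -0.6364, -2.6364).
r_{22} = ‖u_2‖ = 2.9233.

r_{22} = 2.9233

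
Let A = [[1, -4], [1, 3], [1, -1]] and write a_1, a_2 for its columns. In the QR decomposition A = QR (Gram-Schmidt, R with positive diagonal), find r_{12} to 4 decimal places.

a_1 = (1, 1, 1); ‖a_1‖ = 1.7321, so e_1 = (0.5774, 0.5774, 0.5774).
r_{12} = e_1·a_2 = -1.1547.

r_{12} = -1.1547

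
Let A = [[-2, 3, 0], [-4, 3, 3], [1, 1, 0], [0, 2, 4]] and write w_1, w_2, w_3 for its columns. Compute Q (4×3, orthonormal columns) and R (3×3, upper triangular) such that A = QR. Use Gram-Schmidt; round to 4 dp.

Q = [[-0.4364, 0.4543, -0.6339], [-0.8729, -0.0783, 0.2562], [0.2182, 0.5954, -0.2430], [0.0000, 0.6580, 0.6881]], R = [[4.5826, -3.7097, -2.6186], [0.0000, 3.0394, 2.3971], [0.0000, 0.0000, 3.5209]]

w_1 = (-2, -4, 1, 0); ‖w_1‖ = 4.5826, so q_1 = (-0.4364, -0.8729, 0.2182, 0.0000).
q_1·w_2 = (-0.4364)·3 + (-0.8729)·3 + 0.2182·1 + 0.0000·2 = -3.7097.
u_2 = w_2 + 3.7097·q_1 = (1.3810, -0.2381, 1.8095, 2.0000).
‖u_2‖ = 3.0394, so q_2 = (0.4543, -0.0783, 0.5954, 0.6580).
q_1·w_3 = (-0.4364)·0 + (-0.8729)·3 + 0.2182·0 + 0.0000·4 = -2.6186; q_2·w_3 = 0.4543·0 + (-0.0783)·3 + 0.5954·0 + 0.6580·4 = 2.3971.
u_3 = w_3 + 2.6186·q_1 − 2.3971·q_2 = (-2.2320, 0.9021, -0.8557, 2.4227).
‖u_3‖ = 3.5209, so q_3 = (-0.6339, 0.2562, -0.2430, 0.6881).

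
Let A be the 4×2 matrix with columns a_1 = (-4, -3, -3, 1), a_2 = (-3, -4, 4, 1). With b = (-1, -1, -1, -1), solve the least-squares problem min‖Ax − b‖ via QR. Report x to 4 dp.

a_1 = (-4, -3, -3, 1); ‖a_1‖ = 5.9161, so q_1 = (-0.6761, -0.5071, -0.5071, 0.1690).
q_1·a_2 = (-0.6761)·(-3) + (-0.5071)·(-4) + (-0.5071)·4 + 0.1690·1 = 2.1974.
u_2 = a_2 − 2.1974·q_1 = (-1.5143, -2.8857, 5.1143, 0.6286).
‖u_2‖ = 6.0968, so q_2 = (-0.2484, -0.4733, 0.8388, 0.1031).
Qᵀb = (1.5213, -0.2203).
Back-substitute: x_2 = -0.2203/6.0968 = -0.0361.
x_1 = (1.5213 − 2.1974·(-0.0361))/5.9161 = 0.2706.

x = (0.2706, -0.0361)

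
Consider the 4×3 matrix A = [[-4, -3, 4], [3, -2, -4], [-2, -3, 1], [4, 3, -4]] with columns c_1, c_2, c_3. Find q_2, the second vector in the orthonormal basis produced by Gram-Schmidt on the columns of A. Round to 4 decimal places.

q_2 = (-0.2031, -0.8439, -0.4532, 0.2031)

q_1 = c_1/‖c_1‖ = (-4, 3, -2, 4)/6.7082 = (-0.5963, 0.4472, -0.2981, 0.5963).
r_{12} = q_1·c_2 = 3.5777.
u_2 = c_2 − 3.5777·q_1 = (-0.8667, -3.6000, -1.9333, 0.8667).
‖u_2‖ = 4.2661, so q_2 = (-0.2031, -0.8439, -0.4532, 0.2031).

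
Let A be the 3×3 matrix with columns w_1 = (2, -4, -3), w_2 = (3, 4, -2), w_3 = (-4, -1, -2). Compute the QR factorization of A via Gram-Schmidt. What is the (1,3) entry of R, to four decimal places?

w_1 = (2, -4, -3); ‖w_1‖ = 5.3852, so q_1 = (0.3714, -0.7428, -0.5571).
r_{13} = q_1·w_3 = 0.3714.

r_{13} = 0.3714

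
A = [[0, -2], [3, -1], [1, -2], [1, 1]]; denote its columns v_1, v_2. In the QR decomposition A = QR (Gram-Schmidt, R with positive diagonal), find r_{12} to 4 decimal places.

e_1 = v_1/‖v_1‖ = (0, 3, 1, 1)/3.3166 = (0.0000, 0.9045, 0.3015, 0.3015).
r_{12} = e_1·v_2 = -1.2060.

r_{12} = -1.2060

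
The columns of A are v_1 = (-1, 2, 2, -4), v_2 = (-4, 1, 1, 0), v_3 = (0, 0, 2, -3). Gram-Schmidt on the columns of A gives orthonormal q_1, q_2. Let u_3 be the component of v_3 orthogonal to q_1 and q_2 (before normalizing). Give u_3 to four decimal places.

v_1 = (-1, 2, 2, -4); ‖v_1‖ = 5.0000, so q_1 = (-0.2000, 0.4000, 0.4000, -0.8000).
q_1·v_2 = (-0.2000)·(-4) + 0.4000·1 + 0.4000·1 + (-0.8000)·0 = 1.6000.
u_2 = v_2 − 1.6000·q_1 = (-3.6800, 0.3600, 0.3600, 1.2800).
‖u_2‖ = 3.9294, so q_2 = (-0.9365, 0.0916, 0.0916, 0.3258).
q_1·v_3 = (-0.2000)·0 + 0.4000·0 + 0.4000·2 + (-0.8000)·(-3) = 3.2000; q_2·v_3 = (-0.9365)·0 + 0.0916·0 + 0.0916·2 + 0.3258·(-3) = -0.7940.
u_3 = v_3 − 3.2000·q_1 + 0.7940·q_2 = (-0.1036, -1.2073, 0.7927, -0.1813).

u_3 = (-0.1036, -1.2073, 0.7927, -0.1813)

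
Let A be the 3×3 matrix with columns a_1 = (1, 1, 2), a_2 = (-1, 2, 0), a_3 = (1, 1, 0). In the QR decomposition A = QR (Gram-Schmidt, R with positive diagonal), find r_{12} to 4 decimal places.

r_{12} = 0.4082

a_1 = (1, 1, 2); ‖a_1‖ = 2.4495, so e_1 = (0.4082, 0.4082, 0.8165).
r_{12} = e_1·a_2 = 0.4082.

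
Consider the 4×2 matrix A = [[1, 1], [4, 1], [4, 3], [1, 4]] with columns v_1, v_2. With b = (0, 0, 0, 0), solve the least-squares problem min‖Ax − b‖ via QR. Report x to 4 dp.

x = (0.0000, 0.0000)

v_1 = (1, 4, 4, 1); ‖v_1‖ = 5.8310, so q_1 = (0.1715, 0.6860, 0.6860, 0.1715).
q_1·v_2 = 0.1715·1 + 0.6860·1 + 0.6860·3 + 0.1715·4 = 3.6015.
u_2 = v_2 − 3.6015·q_1 = (0.3824, -1.4706, 0.5294, 3.3824).
‖u_2‖ = 3.7456, so q_2 = (0.1021, -0.3926, 0.1413, 0.9030).
Qᵀb = (0.0000, 0.0000).
Back-substitute: x_2 = 0.0000/3.7456 = 0.0000.
x_1 = (0.0000 − 3.6015·0.0000)/5.8310 = 0.0000.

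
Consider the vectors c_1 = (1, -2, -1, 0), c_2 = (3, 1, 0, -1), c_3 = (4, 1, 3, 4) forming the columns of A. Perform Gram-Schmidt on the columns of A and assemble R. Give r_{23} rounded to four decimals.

r_{23} = 2.7850

c_1 = (1, -2, -1, 0); ‖c_1‖ = 2.4495, so e_1 = (0.4082, -0.8165, -0.4082, 0.0000).
e_1·c_2 = 0.4082·3 + (-0.8165)·1 + (-0.4082)·0 + 0.0000·(-1) = 0.4082.
u_2 = c_2 − 0.4082·e_1 = (2.8333, 1.3333, 0.1667, -1.0000).
‖u_2‖ = 3.2914, so e_2 = (0.8608, 0.4051, 0.0506, -0.3038).
r_{23} = e_2·c_3 = 2.7850.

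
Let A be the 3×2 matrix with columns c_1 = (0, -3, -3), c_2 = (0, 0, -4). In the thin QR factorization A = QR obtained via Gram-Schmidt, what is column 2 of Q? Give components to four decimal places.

q_2 = (0.0000, 0.7071, -0.7071)

c_1 = (0, -3, -3); ‖c_1‖ = 4.2426, so q_1 = (0.0000, -0.7071, -0.7071).
q_1·c_2 = 0.0000·0 + (-0.7071)·0 + (-0.7071)·(-4) = 2.8284.
u_2 = c_2 − 2.8284·q_1 = (0.0000, 2.0000, -2.0000).
‖u_2‖ = 2.8284, so q_2 = (0.0000, 0.7071, -0.7071).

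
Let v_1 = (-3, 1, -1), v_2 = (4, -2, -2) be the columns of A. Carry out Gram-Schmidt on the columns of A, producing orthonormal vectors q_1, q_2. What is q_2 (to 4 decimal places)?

q_1 = v_1/‖v_1‖ = (-3, 1, -1)/3.3166 = (-0.9045, 0.3015, -0.3015).
r_{12} = q_1·v_2 = -3.6181.
u_2 = v_2 + 3.6181·q_1 = (0.7273, -0.9091, -3.0909).
‖u_2‖ = 3.3029, so q_2 = (0.2202, -0.2752, -0.9358).

q_2 = (0.2202, -0.2752, -0.9358)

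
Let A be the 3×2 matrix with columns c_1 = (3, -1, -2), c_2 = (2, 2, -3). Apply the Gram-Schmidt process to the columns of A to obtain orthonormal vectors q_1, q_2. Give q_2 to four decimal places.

q_2 = (-0.0455, 0.8645, -0.5005)

c_1 = (3, -1, -2); ‖c_1‖ = 3.7417, so q_1 = (0.8018, -0.2673, -0.5345).
q_1·c_2 = 0.8018·2 + (-0.2673)·2 + (-0.5345)·(-3) = 2.6726.
u_2 = c_2 − 2.6726·q_1 = (-0.1429, 2.7143, -1.5714).
‖u_2‖ = 3.1396, so q_2 = (-0.0455, 0.8645, -0.5005).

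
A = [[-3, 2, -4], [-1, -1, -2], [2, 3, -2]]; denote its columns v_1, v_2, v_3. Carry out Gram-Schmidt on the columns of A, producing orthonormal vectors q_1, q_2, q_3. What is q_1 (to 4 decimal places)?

v_1 = (-3, -1, 2); ‖v_1‖ = 3.7417, so q_1 = (-0.8018, -0.2673, 0.5345).

q_1 = (-0.8018, -0.2673, 0.5345)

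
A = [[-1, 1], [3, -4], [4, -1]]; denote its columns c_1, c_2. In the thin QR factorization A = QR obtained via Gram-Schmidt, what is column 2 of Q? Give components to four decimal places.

e_1 = c_1/‖c_1‖ = (-1, 3, 4)/5.0990 = (-0.1961, 0.5883, 0.7845).
r_{12} = e_1·c_2 = -3.3340.
u_2 = c_2 + 3.3340·e_1 = (0.3462, -2.0385, 1.6154).
‖u_2‖ = 2.6239, so e_2 = (0.1319, -0.7769, 0.6157).

e_2 = (0.1319, -0.7769, 0.6157)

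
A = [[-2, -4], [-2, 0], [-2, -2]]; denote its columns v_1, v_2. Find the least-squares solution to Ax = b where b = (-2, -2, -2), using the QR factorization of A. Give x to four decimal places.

x = (1.0000, 0.0000)

v_1 = (-2, -2, -2); ‖v_1‖ = 3.4641, so q_1 = (-0.5774, -0.5774, -0.5774).
q_1·v_2 = (-0.5774)·(-4) + (-0.5774)·0 + (-0.5774)·(-2) = 3.4641.
u_2 = v_2 − 3.4641·q_1 = (-2.0000, 2.0000, 0.0000).
‖u_2‖ = 2.8284, so q_2 = (-0.7071, 0.7071, 0.0000).
Qᵀb = (3.4641, 0.0000).
Back-substitute: x_2 = 0.0000/2.8284 = 0.0000.
x_1 = (3.4641 − 3.4641·0.0000)/3.4641 = 1.0000.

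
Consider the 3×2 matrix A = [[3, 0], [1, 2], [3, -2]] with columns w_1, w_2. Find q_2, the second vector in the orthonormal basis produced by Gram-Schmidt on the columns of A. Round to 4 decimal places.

q_2 = (0.2361, 0.8262, -0.5115)

w_1 = (3, 1, 3); ‖w_1‖ = 4.3589, so q_1 = (0.6882, 0.2294, 0.6882).
q_1·w_2 = 0.6882·0 + 0.2294·2 + 0.6882·(-2) = -0.9177.
u_2 = w_2 + 0.9177·q_1 = (0.6316, 2.2105, -1.3684).
‖u_2‖ = 2.6754, so q_2 = (0.2361, 0.8262, -0.5115).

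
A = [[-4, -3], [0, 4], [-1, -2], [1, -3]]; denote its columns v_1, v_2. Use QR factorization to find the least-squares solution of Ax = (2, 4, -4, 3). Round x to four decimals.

q_1 = v_1/‖v_1‖ = (-4, 0, -1, 1)/4.2426 = (-0.9428, 0.0000, -0.2357, 0.2357).
r_{12} = q_1·v_2 = 2.5927.
u_2 = v_2 − 2.5927·q_1 = (-0.5556, 4.0000, -1.3889, -3.6111).
‖u_2‖ = 5.5927, so q_2 = (-0.0993, 0.7152, -0.2483, -0.6457).
Qᵀb = (-0.2357, 1.7185).
Back-substitute: x_2 = 1.7185/5.5927 = 0.3073.
x_1 = (-0.2357 − 2.5927·0.3073)/4.2426 = -0.2433.

x = (-0.2433, 0.3073)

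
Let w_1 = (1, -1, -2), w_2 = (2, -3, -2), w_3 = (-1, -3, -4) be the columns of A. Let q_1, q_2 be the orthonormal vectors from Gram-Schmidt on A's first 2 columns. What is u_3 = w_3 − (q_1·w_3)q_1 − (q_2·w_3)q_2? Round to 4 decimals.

u_3 = (-2.6667, -1.3333, -0.6667)

q_1 = w_1/‖w_1‖ = (1, -1, -2)/2.4495 = (0.4082, -0.4082, -0.8165).
r_{12} = q_1·w_2 = 3.6742.
u_2 = w_2 − 3.6742·q_1 = (0.5000, -1.5000, 1.0000).
‖u_2‖ = 1.8708, so q_2 = (0.2673, -0.8018, 0.5345).
r_{13} = q_1·w_3 = 4.0825; r_{23} = q_2·w_3 = 0.0000.
u_3 = w_3 − 4.0825·q_1 + 0.0000·q_2 = (-2.6667, -1.3333, -0.6667).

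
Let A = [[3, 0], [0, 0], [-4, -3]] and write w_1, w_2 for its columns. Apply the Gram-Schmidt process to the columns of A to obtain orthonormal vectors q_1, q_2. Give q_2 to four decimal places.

w_1 = (3, 0, -4); ‖w_1‖ = 5.0000, so q_1 = (0.6000, 0.0000, -0.8000).
q_1·w_2 = 0.6000·0 + 0.0000·0 + (-0.8000)·(-3) = 2.4000.
u_2 = w_2 − 2.4000·q_1 = (-1.4400, 0.0000, -1.0800).
‖u_2‖ = 1.8000, so q_2 = (-0.8000, 0.0000, -0.6000).

q_2 = (-0.8000, 0.0000, -0.6000)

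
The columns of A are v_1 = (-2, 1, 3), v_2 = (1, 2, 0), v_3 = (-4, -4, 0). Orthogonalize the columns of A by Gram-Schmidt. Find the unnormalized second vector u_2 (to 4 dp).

e_1 = v_1/‖v_1‖ = (-2, 1, 3)/3.7417 = (-0.5345, 0.2673, 0.8018).
r_{12} = e_1·v_2 = 0.0000.
u_2 = v_2 + 0.0000·e_1 = (1.0000, 2.0000, 0.0000).

u_2 = (1.0000, 2.0000, 0.0000)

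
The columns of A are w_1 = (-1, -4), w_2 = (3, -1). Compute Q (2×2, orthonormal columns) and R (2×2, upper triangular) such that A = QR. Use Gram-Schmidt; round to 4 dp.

w_1 = (-1, -4); ‖w_1‖ = 4.1231, so q_1 = (-0.2425, -0.9701).
q_1·w_2 = (-0.2425)·3 + (-0.9701)·(-1) = 0.2425.
u_2 = w_2 − 0.2425·q_1 = (3.0588, -0.7647).
‖u_2‖ = 3.1530, so q_2 = (0.9701, -0.2425).

Q = [[-0.2425, 0.9701], [-0.9701, -0.2425]], R = [[4.1231, 0.2425], [0.0000, 3.1530]]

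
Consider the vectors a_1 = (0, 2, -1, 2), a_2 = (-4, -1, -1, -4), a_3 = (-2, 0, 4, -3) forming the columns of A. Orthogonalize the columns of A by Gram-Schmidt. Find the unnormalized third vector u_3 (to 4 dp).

u_3 = (-1.0400, 1.9822, 3.3689, -0.2978)

q_1 = a_1/‖a_1‖ = (0, 2, -1, 2)/3.0000 = (0.0000, 0.6667, -0.3333, 0.6667).
r_{12} = q_1·a_2 = -3.0000.
u_2 = a_2 + 3.0000·q_1 = (-4.0000, 1.0000, -2.0000, -2.0000).
‖u_2‖ = 5.0000, so q_2 = (-0.8000, 0.2000, -0.4000, -0.4000).
r_{13} = q_1·a_3 = -3.3333; r_{23} = q_2·a_3 = 1.2000.
u_3 = a_3 + 3.3333·q_1 − 1.2000·q_2 = (-1.0400, 1.9822, 3.3689, -0.2978).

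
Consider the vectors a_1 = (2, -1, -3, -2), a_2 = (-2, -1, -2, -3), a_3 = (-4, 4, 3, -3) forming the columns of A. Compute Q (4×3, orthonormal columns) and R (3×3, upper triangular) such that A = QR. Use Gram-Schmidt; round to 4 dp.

a_1 = (2, -1, -3, -2); ‖a_1‖ = 4.2426, so e_1 = (0.4714, -0.2357, -0.7071, -0.4714).
e_1·a_2 = 0.4714·(-2) + (-0.2357)·(-1) + (-0.7071)·(-2) + (-0.4714)·(-3) = 2.1213.
u_2 = a_2 − 2.1213·e_1 = (-3.0000, -0.5000, -0.5000, -2.0000).
‖u_2‖ = 3.6742, so e_2 = (-0.8165, -0.1361, -0.1361, -0.5443).
e_1·a_3 = 0.4714·(-4) + (-0.2357)·4 + (-0.7071)·3 + (-0.4714)·(-3) = -3.5355; e_2·a_3 = (-0.8165)·(-4) + (-0.1361)·4 + (-0.1361)·3 + (-0.5443)·(-3) = 3.9464.
u_3 = a_3 + 3.5355·e_1 − 3.9464·e_2 = (0.8889, 3.7037, 1.0370, -2.5185).
‖u_3‖ = 4.6825, so e_3 = (0.1898, 0.7910, 0.2215, -0.5379).

Q = [[0.4714, -0.8165, 0.1898], [-0.2357, -0.1361, 0.7910], [-0.7071, -0.1361, 0.2215], [-0.4714, -0.5443, -0.5379]], R = [[4.2426, 2.1213, -3.5355], [0.0000, 3.6742, 3.9464], [0.0000, 0.0000, 4.6825]]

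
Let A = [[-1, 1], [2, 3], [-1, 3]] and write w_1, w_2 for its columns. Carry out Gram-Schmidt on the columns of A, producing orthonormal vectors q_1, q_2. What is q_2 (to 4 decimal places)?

q_2 = (0.3114, 0.5449, 0.7785)

w_1 = (-1, 2, -1); ‖w_1‖ = 2.4495, so q_1 = (-0.4082, 0.8165, -0.4082).
q_1·w_2 = (-0.4082)·1 + 0.8165·3 + (-0.4082)·3 = 0.8165.
u_2 = w_2 − 0.8165·q_1 = (1.3333, 2.3333, 3.3333).
‖u_2‖ = 4.2817, so q_2 = (0.3114, 0.5449, 0.7785).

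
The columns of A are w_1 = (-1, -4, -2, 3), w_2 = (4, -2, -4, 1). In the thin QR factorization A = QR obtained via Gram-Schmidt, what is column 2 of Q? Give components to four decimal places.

w_1 = (-1, -4, -2, 3); ‖w_1‖ = 5.4772, so e_1 = (-0.1826, -0.7303, -0.3651, 0.5477).
e_1·w_2 = (-0.1826)·4 + (-0.7303)·(-2) + (-0.3651)·(-4) + 0.5477·1 = 2.7386.
u_2 = w_2 − 2.7386·e_1 = (4.5000, 0.0000, -3.0000, -0.5000).
‖u_2‖ = 5.4314, so e_2 = (0.8285, 0.0000, -0.5523, -0.0921).

e_2 = (0.8285, 0.0000, -0.5523, -0.0921)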